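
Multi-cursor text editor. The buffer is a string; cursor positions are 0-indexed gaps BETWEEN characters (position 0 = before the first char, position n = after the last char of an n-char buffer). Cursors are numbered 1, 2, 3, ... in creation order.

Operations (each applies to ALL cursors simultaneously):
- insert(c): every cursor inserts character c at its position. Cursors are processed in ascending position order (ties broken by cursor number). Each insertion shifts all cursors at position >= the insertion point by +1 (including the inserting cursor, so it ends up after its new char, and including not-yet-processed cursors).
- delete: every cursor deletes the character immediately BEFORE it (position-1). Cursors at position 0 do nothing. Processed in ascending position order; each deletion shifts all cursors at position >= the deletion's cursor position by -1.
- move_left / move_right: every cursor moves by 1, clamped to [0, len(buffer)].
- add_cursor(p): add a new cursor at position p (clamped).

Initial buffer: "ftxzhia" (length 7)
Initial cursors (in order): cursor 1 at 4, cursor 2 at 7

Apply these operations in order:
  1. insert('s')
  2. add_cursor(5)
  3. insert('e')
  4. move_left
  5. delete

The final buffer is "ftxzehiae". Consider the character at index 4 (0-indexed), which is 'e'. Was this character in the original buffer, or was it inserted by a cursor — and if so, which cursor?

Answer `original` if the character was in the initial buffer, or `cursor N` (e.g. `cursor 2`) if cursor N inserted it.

After op 1 (insert('s')): buffer="ftxzshias" (len 9), cursors c1@5 c2@9, authorship ....1...2
After op 2 (add_cursor(5)): buffer="ftxzshias" (len 9), cursors c1@5 c3@5 c2@9, authorship ....1...2
After op 3 (insert('e')): buffer="ftxzseehiase" (len 12), cursors c1@7 c3@7 c2@12, authorship ....113...22
After op 4 (move_left): buffer="ftxzseehiase" (len 12), cursors c1@6 c3@6 c2@11, authorship ....113...22
After op 5 (delete): buffer="ftxzehiae" (len 9), cursors c1@4 c3@4 c2@8, authorship ....3...2
Authorship (.=original, N=cursor N): . . . . 3 . . . 2
Index 4: author = 3

Answer: cursor 3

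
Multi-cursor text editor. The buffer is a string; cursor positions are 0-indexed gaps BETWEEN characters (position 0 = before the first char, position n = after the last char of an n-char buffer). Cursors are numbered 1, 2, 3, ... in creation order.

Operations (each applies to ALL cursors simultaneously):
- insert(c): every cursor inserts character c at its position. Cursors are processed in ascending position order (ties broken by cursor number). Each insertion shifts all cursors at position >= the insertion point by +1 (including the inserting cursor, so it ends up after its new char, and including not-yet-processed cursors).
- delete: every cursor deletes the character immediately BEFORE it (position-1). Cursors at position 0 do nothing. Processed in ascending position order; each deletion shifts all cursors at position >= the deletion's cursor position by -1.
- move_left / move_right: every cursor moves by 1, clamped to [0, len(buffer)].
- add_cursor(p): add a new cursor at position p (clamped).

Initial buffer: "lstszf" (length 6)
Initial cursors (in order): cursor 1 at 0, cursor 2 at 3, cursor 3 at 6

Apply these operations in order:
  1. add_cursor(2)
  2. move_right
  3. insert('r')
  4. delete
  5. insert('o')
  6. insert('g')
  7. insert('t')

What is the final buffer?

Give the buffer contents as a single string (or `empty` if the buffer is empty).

Answer: logtstogtsogtzfogt

Derivation:
After op 1 (add_cursor(2)): buffer="lstszf" (len 6), cursors c1@0 c4@2 c2@3 c3@6, authorship ......
After op 2 (move_right): buffer="lstszf" (len 6), cursors c1@1 c4@3 c2@4 c3@6, authorship ......
After op 3 (insert('r')): buffer="lrstrsrzfr" (len 10), cursors c1@2 c4@5 c2@7 c3@10, authorship .1..4.2..3
After op 4 (delete): buffer="lstszf" (len 6), cursors c1@1 c4@3 c2@4 c3@6, authorship ......
After op 5 (insert('o')): buffer="lostosozfo" (len 10), cursors c1@2 c4@5 c2@7 c3@10, authorship .1..4.2..3
After op 6 (insert('g')): buffer="logstogsogzfog" (len 14), cursors c1@3 c4@7 c2@10 c3@14, authorship .11..44.22..33
After op 7 (insert('t')): buffer="logtstogtsogtzfogt" (len 18), cursors c1@4 c4@9 c2@13 c3@18, authorship .111..444.222..333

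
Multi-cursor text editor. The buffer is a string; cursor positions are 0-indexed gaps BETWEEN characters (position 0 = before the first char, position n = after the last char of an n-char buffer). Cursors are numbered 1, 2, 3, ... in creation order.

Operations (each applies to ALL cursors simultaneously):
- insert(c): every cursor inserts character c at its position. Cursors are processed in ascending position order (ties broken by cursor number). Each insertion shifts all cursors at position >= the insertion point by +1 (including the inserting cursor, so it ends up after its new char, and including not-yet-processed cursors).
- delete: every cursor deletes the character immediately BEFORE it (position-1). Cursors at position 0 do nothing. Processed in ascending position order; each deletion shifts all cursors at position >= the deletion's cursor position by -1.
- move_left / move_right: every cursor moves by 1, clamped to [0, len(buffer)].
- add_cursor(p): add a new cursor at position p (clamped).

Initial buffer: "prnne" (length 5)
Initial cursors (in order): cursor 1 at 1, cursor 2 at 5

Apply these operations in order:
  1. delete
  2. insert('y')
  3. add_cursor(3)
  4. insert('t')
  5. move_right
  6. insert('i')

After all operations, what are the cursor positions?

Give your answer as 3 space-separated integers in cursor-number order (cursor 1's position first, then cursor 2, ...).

Answer: 4 11 8

Derivation:
After op 1 (delete): buffer="rnn" (len 3), cursors c1@0 c2@3, authorship ...
After op 2 (insert('y')): buffer="yrnny" (len 5), cursors c1@1 c2@5, authorship 1...2
After op 3 (add_cursor(3)): buffer="yrnny" (len 5), cursors c1@1 c3@3 c2@5, authorship 1...2
After op 4 (insert('t')): buffer="ytrntnyt" (len 8), cursors c1@2 c3@5 c2@8, authorship 11..3.22
After op 5 (move_right): buffer="ytrntnyt" (len 8), cursors c1@3 c3@6 c2@8, authorship 11..3.22
After op 6 (insert('i')): buffer="ytrintniyti" (len 11), cursors c1@4 c3@8 c2@11, authorship 11.1.3.3222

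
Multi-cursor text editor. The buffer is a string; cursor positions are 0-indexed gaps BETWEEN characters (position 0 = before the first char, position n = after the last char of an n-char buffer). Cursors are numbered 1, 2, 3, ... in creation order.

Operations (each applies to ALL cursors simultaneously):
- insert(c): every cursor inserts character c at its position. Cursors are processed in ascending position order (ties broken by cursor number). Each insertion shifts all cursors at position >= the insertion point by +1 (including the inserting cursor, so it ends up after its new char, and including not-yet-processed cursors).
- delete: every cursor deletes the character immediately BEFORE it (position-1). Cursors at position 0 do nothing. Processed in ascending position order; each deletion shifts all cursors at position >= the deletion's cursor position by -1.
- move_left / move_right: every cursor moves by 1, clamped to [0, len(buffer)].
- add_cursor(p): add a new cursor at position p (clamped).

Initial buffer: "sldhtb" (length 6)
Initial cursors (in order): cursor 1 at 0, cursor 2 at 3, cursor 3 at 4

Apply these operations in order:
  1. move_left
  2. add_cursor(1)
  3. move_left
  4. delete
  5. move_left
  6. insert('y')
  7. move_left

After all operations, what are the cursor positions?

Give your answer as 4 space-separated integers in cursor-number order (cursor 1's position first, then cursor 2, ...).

Answer: 3 3 3 3

Derivation:
After op 1 (move_left): buffer="sldhtb" (len 6), cursors c1@0 c2@2 c3@3, authorship ......
After op 2 (add_cursor(1)): buffer="sldhtb" (len 6), cursors c1@0 c4@1 c2@2 c3@3, authorship ......
After op 3 (move_left): buffer="sldhtb" (len 6), cursors c1@0 c4@0 c2@1 c3@2, authorship ......
After op 4 (delete): buffer="dhtb" (len 4), cursors c1@0 c2@0 c3@0 c4@0, authorship ....
After op 5 (move_left): buffer="dhtb" (len 4), cursors c1@0 c2@0 c3@0 c4@0, authorship ....
After op 6 (insert('y')): buffer="yyyydhtb" (len 8), cursors c1@4 c2@4 c3@4 c4@4, authorship 1234....
After op 7 (move_left): buffer="yyyydhtb" (len 8), cursors c1@3 c2@3 c3@3 c4@3, authorship 1234....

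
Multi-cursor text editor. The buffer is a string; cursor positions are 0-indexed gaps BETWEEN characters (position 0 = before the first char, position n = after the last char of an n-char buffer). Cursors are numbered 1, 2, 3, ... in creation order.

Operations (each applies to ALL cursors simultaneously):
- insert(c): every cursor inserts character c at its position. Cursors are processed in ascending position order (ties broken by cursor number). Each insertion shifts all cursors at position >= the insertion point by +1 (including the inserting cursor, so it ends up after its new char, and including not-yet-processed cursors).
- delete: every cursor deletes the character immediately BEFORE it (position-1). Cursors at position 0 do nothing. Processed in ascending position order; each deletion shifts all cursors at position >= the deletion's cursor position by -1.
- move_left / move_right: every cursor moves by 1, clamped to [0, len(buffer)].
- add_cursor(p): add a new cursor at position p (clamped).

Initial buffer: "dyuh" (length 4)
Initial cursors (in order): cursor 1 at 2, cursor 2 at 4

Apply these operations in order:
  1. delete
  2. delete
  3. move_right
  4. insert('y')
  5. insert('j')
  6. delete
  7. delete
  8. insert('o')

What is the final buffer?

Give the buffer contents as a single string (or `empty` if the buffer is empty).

Answer: oo

Derivation:
After op 1 (delete): buffer="du" (len 2), cursors c1@1 c2@2, authorship ..
After op 2 (delete): buffer="" (len 0), cursors c1@0 c2@0, authorship 
After op 3 (move_right): buffer="" (len 0), cursors c1@0 c2@0, authorship 
After op 4 (insert('y')): buffer="yy" (len 2), cursors c1@2 c2@2, authorship 12
After op 5 (insert('j')): buffer="yyjj" (len 4), cursors c1@4 c2@4, authorship 1212
After op 6 (delete): buffer="yy" (len 2), cursors c1@2 c2@2, authorship 12
After op 7 (delete): buffer="" (len 0), cursors c1@0 c2@0, authorship 
After op 8 (insert('o')): buffer="oo" (len 2), cursors c1@2 c2@2, authorship 12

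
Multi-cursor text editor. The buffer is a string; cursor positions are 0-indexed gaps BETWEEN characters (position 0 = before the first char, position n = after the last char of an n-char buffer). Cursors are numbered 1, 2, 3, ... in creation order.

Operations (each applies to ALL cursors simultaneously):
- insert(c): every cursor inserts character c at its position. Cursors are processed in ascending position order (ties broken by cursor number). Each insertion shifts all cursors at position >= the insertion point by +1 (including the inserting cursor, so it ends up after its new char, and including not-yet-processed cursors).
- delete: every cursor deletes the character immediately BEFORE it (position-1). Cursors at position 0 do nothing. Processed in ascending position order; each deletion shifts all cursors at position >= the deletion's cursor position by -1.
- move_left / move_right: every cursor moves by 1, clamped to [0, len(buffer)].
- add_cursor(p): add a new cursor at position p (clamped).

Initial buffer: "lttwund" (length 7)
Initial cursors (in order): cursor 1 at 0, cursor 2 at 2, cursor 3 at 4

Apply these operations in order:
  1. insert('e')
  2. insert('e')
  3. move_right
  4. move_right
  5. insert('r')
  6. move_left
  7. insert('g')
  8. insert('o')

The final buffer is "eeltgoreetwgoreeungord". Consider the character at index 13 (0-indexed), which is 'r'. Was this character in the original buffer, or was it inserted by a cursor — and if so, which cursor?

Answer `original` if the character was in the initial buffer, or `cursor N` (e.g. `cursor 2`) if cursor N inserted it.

Answer: cursor 2

Derivation:
After op 1 (insert('e')): buffer="eltetweund" (len 10), cursors c1@1 c2@4 c3@7, authorship 1..2..3...
After op 2 (insert('e')): buffer="eelteetweeund" (len 13), cursors c1@2 c2@6 c3@10, authorship 11..22..33...
After op 3 (move_right): buffer="eelteetweeund" (len 13), cursors c1@3 c2@7 c3@11, authorship 11..22..33...
After op 4 (move_right): buffer="eelteetweeund" (len 13), cursors c1@4 c2@8 c3@12, authorship 11..22..33...
After op 5 (insert('r')): buffer="eeltreetwreeunrd" (len 16), cursors c1@5 c2@10 c3@15, authorship 11..122..233..3.
After op 6 (move_left): buffer="eeltreetwreeunrd" (len 16), cursors c1@4 c2@9 c3@14, authorship 11..122..233..3.
After op 7 (insert('g')): buffer="eeltgreetwgreeungrd" (len 19), cursors c1@5 c2@11 c3@17, authorship 11..1122..2233..33.
After op 8 (insert('o')): buffer="eeltgoreetwgoreeungord" (len 22), cursors c1@6 c2@13 c3@20, authorship 11..11122..22233..333.
Authorship (.=original, N=cursor N): 1 1 . . 1 1 1 2 2 . . 2 2 2 3 3 . . 3 3 3 .
Index 13: author = 2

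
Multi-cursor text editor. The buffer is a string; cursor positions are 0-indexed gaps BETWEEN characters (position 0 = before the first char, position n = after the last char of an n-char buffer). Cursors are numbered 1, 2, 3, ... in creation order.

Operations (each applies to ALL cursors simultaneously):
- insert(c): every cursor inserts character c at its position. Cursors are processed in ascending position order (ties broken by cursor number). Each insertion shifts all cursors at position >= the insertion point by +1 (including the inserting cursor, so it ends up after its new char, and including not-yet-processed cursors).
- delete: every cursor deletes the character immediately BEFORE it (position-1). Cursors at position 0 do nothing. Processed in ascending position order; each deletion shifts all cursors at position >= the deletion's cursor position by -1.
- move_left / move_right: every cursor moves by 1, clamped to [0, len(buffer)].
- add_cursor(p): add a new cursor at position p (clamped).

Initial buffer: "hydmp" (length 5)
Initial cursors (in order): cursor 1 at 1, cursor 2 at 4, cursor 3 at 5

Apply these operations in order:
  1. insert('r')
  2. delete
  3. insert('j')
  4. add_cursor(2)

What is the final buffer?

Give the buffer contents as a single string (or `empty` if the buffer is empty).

After op 1 (insert('r')): buffer="hrydmrpr" (len 8), cursors c1@2 c2@6 c3@8, authorship .1...2.3
After op 2 (delete): buffer="hydmp" (len 5), cursors c1@1 c2@4 c3@5, authorship .....
After op 3 (insert('j')): buffer="hjydmjpj" (len 8), cursors c1@2 c2@6 c3@8, authorship .1...2.3
After op 4 (add_cursor(2)): buffer="hjydmjpj" (len 8), cursors c1@2 c4@2 c2@6 c3@8, authorship .1...2.3

Answer: hjydmjpj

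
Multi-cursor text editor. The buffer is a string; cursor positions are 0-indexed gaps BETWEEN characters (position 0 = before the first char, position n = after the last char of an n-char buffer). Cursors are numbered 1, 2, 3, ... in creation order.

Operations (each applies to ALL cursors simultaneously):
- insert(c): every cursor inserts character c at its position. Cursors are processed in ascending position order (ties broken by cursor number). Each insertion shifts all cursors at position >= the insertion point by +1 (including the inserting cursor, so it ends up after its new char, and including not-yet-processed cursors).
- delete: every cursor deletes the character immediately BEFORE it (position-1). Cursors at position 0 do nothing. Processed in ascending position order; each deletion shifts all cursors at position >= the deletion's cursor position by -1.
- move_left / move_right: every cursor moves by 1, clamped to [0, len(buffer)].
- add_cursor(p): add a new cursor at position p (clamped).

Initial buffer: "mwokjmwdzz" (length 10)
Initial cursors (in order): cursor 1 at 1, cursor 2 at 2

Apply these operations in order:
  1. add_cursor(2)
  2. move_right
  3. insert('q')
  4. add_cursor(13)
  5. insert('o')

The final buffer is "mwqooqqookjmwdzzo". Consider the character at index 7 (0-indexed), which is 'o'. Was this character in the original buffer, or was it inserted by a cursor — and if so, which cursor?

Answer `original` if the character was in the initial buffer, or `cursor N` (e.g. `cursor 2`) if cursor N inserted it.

Answer: cursor 2

Derivation:
After op 1 (add_cursor(2)): buffer="mwokjmwdzz" (len 10), cursors c1@1 c2@2 c3@2, authorship ..........
After op 2 (move_right): buffer="mwokjmwdzz" (len 10), cursors c1@2 c2@3 c3@3, authorship ..........
After op 3 (insert('q')): buffer="mwqoqqkjmwdzz" (len 13), cursors c1@3 c2@6 c3@6, authorship ..1.23.......
After op 4 (add_cursor(13)): buffer="mwqoqqkjmwdzz" (len 13), cursors c1@3 c2@6 c3@6 c4@13, authorship ..1.23.......
After op 5 (insert('o')): buffer="mwqooqqookjmwdzzo" (len 17), cursors c1@4 c2@9 c3@9 c4@17, authorship ..11.2323.......4
Authorship (.=original, N=cursor N): . . 1 1 . 2 3 2 3 . . . . . . . 4
Index 7: author = 2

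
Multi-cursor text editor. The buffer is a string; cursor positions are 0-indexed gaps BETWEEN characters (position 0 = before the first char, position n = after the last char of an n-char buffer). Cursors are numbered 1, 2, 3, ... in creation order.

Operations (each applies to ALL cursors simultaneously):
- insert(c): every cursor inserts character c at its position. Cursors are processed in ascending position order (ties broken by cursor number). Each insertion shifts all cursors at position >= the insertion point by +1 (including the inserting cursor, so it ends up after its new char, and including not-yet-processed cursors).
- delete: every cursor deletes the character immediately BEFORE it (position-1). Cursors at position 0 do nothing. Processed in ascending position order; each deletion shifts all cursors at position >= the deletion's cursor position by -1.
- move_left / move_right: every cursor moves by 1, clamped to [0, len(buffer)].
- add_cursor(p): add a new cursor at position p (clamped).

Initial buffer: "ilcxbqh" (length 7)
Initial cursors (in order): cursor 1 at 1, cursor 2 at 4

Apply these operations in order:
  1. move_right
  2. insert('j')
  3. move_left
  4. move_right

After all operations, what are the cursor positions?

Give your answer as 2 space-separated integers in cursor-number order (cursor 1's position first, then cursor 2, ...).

Answer: 3 7

Derivation:
After op 1 (move_right): buffer="ilcxbqh" (len 7), cursors c1@2 c2@5, authorship .......
After op 2 (insert('j')): buffer="iljcxbjqh" (len 9), cursors c1@3 c2@7, authorship ..1...2..
After op 3 (move_left): buffer="iljcxbjqh" (len 9), cursors c1@2 c2@6, authorship ..1...2..
After op 4 (move_right): buffer="iljcxbjqh" (len 9), cursors c1@3 c2@7, authorship ..1...2..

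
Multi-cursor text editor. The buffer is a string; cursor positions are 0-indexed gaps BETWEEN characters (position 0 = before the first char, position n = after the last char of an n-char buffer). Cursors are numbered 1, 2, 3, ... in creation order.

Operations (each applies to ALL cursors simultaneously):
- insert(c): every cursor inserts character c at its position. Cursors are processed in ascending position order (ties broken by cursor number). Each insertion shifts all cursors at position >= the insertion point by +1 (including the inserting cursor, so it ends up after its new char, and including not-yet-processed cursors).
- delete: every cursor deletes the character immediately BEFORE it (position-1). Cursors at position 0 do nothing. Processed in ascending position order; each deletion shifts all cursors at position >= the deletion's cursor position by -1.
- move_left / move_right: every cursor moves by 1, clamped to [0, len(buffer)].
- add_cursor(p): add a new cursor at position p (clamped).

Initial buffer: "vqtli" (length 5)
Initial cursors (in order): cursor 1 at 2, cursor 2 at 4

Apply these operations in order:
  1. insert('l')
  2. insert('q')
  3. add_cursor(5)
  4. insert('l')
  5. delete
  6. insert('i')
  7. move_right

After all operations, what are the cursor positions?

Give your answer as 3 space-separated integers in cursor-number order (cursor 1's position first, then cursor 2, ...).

Answer: 6 12 8

Derivation:
After op 1 (insert('l')): buffer="vqltlli" (len 7), cursors c1@3 c2@6, authorship ..1..2.
After op 2 (insert('q')): buffer="vqlqtllqi" (len 9), cursors c1@4 c2@8, authorship ..11..22.
After op 3 (add_cursor(5)): buffer="vqlqtllqi" (len 9), cursors c1@4 c3@5 c2@8, authorship ..11..22.
After op 4 (insert('l')): buffer="vqlqltlllqli" (len 12), cursors c1@5 c3@7 c2@11, authorship ..111.3.222.
After op 5 (delete): buffer="vqlqtllqi" (len 9), cursors c1@4 c3@5 c2@8, authorship ..11..22.
After op 6 (insert('i')): buffer="vqlqitillqii" (len 12), cursors c1@5 c3@7 c2@11, authorship ..111.3.222.
After op 7 (move_right): buffer="vqlqitillqii" (len 12), cursors c1@6 c3@8 c2@12, authorship ..111.3.222.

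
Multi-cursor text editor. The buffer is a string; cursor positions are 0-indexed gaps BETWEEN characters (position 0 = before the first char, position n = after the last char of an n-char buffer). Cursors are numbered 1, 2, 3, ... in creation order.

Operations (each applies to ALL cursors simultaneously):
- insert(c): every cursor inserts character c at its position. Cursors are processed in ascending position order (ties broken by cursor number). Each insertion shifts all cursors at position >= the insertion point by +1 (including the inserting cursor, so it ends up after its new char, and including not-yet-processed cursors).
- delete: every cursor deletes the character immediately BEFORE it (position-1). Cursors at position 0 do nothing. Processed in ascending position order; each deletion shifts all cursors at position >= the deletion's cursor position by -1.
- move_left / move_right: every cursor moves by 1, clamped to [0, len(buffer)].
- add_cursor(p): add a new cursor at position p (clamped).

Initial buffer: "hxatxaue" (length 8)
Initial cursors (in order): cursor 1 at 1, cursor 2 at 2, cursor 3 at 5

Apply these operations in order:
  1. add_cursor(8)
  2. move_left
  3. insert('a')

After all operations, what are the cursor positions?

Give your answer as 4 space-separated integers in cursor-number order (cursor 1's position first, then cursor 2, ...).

After op 1 (add_cursor(8)): buffer="hxatxaue" (len 8), cursors c1@1 c2@2 c3@5 c4@8, authorship ........
After op 2 (move_left): buffer="hxatxaue" (len 8), cursors c1@0 c2@1 c3@4 c4@7, authorship ........
After op 3 (insert('a')): buffer="ahaxataxauae" (len 12), cursors c1@1 c2@3 c3@7 c4@11, authorship 1.2...3...4.

Answer: 1 3 7 11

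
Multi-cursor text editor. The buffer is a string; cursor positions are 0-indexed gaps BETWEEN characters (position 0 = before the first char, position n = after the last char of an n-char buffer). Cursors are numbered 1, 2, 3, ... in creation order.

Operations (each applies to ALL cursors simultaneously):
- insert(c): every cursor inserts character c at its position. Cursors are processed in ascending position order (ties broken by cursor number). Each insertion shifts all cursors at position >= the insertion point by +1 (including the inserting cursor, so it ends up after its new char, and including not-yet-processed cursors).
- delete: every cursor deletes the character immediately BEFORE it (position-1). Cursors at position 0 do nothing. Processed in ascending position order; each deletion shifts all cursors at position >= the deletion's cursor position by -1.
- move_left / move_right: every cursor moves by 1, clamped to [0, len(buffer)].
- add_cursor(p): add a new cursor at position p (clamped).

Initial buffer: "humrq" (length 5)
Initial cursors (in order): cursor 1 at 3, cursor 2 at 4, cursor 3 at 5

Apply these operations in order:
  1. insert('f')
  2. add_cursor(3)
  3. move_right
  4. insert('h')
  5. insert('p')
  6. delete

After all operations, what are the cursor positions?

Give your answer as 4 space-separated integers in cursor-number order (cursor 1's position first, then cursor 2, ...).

After op 1 (insert('f')): buffer="humfrfqf" (len 8), cursors c1@4 c2@6 c3@8, authorship ...1.2.3
After op 2 (add_cursor(3)): buffer="humfrfqf" (len 8), cursors c4@3 c1@4 c2@6 c3@8, authorship ...1.2.3
After op 3 (move_right): buffer="humfrfqf" (len 8), cursors c4@4 c1@5 c2@7 c3@8, authorship ...1.2.3
After op 4 (insert('h')): buffer="humfhrhfqhfh" (len 12), cursors c4@5 c1@7 c2@10 c3@12, authorship ...14.12.233
After op 5 (insert('p')): buffer="humfhprhpfqhpfhp" (len 16), cursors c4@6 c1@9 c2@13 c3@16, authorship ...144.112.22333
After op 6 (delete): buffer="humfhrhfqhfh" (len 12), cursors c4@5 c1@7 c2@10 c3@12, authorship ...14.12.233

Answer: 7 10 12 5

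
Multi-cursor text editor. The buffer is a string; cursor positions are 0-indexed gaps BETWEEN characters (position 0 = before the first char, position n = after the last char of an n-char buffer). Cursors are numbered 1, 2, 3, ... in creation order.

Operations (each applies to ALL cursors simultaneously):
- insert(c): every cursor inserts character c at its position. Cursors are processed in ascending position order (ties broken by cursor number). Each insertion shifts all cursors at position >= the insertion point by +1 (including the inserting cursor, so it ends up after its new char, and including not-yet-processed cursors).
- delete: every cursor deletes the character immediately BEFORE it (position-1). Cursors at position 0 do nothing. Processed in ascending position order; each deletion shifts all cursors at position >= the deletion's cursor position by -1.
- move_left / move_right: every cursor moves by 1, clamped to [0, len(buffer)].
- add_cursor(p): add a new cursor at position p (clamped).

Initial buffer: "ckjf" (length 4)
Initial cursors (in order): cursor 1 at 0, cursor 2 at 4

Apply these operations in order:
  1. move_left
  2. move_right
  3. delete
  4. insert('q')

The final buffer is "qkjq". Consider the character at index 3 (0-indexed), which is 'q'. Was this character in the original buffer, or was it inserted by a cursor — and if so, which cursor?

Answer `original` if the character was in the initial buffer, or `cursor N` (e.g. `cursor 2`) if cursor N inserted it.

Answer: cursor 2

Derivation:
After op 1 (move_left): buffer="ckjf" (len 4), cursors c1@0 c2@3, authorship ....
After op 2 (move_right): buffer="ckjf" (len 4), cursors c1@1 c2@4, authorship ....
After op 3 (delete): buffer="kj" (len 2), cursors c1@0 c2@2, authorship ..
After op 4 (insert('q')): buffer="qkjq" (len 4), cursors c1@1 c2@4, authorship 1..2
Authorship (.=original, N=cursor N): 1 . . 2
Index 3: author = 2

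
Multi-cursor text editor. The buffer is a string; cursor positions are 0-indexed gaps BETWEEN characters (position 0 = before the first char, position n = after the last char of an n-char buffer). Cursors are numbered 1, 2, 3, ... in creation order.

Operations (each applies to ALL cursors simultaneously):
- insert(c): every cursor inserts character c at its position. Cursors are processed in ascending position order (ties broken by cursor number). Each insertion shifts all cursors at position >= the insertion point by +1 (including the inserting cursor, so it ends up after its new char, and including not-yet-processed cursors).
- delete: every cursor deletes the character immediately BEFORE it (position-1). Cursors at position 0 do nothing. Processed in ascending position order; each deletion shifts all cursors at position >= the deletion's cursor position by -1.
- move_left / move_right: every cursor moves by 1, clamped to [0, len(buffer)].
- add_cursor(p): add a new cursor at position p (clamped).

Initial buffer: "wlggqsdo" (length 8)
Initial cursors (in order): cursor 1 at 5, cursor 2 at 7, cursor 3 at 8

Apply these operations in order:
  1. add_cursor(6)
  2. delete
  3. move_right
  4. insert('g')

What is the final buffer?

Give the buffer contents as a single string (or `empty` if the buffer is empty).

Answer: wlgggggg

Derivation:
After op 1 (add_cursor(6)): buffer="wlggqsdo" (len 8), cursors c1@5 c4@6 c2@7 c3@8, authorship ........
After op 2 (delete): buffer="wlgg" (len 4), cursors c1@4 c2@4 c3@4 c4@4, authorship ....
After op 3 (move_right): buffer="wlgg" (len 4), cursors c1@4 c2@4 c3@4 c4@4, authorship ....
After op 4 (insert('g')): buffer="wlgggggg" (len 8), cursors c1@8 c2@8 c3@8 c4@8, authorship ....1234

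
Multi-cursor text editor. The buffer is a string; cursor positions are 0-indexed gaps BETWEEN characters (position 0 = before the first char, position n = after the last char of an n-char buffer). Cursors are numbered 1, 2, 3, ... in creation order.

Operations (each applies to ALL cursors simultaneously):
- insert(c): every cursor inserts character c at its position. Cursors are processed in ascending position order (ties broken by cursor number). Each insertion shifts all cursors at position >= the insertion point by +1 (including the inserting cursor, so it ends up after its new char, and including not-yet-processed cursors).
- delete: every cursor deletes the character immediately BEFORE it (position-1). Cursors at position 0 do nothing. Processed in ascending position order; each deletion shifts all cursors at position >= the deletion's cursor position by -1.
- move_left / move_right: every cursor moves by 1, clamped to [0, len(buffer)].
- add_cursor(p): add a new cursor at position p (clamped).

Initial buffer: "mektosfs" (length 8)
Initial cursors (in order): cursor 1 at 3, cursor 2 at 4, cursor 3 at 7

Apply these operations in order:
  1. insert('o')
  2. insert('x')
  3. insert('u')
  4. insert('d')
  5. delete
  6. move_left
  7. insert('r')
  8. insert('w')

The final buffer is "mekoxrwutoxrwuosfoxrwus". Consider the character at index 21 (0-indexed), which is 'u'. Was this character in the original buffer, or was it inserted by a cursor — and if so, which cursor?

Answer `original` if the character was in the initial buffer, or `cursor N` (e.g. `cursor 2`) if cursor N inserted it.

After op 1 (insert('o')): buffer="mekotoosfos" (len 11), cursors c1@4 c2@6 c3@10, authorship ...1.2...3.
After op 2 (insert('x')): buffer="mekoxtoxosfoxs" (len 14), cursors c1@5 c2@8 c3@13, authorship ...11.22...33.
After op 3 (insert('u')): buffer="mekoxutoxuosfoxus" (len 17), cursors c1@6 c2@10 c3@16, authorship ...111.222...333.
After op 4 (insert('d')): buffer="mekoxudtoxudosfoxuds" (len 20), cursors c1@7 c2@12 c3@19, authorship ...1111.2222...3333.
After op 5 (delete): buffer="mekoxutoxuosfoxus" (len 17), cursors c1@6 c2@10 c3@16, authorship ...111.222...333.
After op 6 (move_left): buffer="mekoxutoxuosfoxus" (len 17), cursors c1@5 c2@9 c3@15, authorship ...111.222...333.
After op 7 (insert('r')): buffer="mekoxrutoxruosfoxrus" (len 20), cursors c1@6 c2@11 c3@18, authorship ...1111.2222...3333.
After op 8 (insert('w')): buffer="mekoxrwutoxrwuosfoxrwus" (len 23), cursors c1@7 c2@13 c3@21, authorship ...11111.22222...33333.
Authorship (.=original, N=cursor N): . . . 1 1 1 1 1 . 2 2 2 2 2 . . . 3 3 3 3 3 .
Index 21: author = 3

Answer: cursor 3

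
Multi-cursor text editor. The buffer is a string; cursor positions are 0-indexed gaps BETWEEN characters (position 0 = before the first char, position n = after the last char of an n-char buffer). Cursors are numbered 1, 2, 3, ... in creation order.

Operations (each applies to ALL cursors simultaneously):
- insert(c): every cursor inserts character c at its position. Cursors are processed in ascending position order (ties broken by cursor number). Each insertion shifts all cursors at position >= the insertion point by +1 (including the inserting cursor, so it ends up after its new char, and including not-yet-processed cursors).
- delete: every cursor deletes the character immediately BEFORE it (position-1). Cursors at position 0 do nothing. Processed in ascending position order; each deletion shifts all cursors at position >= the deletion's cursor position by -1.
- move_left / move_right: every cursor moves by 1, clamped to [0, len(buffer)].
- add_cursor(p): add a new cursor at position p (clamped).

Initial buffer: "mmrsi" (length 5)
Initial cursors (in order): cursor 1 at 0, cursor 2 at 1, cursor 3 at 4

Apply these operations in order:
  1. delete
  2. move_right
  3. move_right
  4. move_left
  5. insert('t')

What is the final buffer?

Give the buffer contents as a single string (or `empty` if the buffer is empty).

After op 1 (delete): buffer="mri" (len 3), cursors c1@0 c2@0 c3@2, authorship ...
After op 2 (move_right): buffer="mri" (len 3), cursors c1@1 c2@1 c3@3, authorship ...
After op 3 (move_right): buffer="mri" (len 3), cursors c1@2 c2@2 c3@3, authorship ...
After op 4 (move_left): buffer="mri" (len 3), cursors c1@1 c2@1 c3@2, authorship ...
After op 5 (insert('t')): buffer="mttrti" (len 6), cursors c1@3 c2@3 c3@5, authorship .12.3.

Answer: mttrti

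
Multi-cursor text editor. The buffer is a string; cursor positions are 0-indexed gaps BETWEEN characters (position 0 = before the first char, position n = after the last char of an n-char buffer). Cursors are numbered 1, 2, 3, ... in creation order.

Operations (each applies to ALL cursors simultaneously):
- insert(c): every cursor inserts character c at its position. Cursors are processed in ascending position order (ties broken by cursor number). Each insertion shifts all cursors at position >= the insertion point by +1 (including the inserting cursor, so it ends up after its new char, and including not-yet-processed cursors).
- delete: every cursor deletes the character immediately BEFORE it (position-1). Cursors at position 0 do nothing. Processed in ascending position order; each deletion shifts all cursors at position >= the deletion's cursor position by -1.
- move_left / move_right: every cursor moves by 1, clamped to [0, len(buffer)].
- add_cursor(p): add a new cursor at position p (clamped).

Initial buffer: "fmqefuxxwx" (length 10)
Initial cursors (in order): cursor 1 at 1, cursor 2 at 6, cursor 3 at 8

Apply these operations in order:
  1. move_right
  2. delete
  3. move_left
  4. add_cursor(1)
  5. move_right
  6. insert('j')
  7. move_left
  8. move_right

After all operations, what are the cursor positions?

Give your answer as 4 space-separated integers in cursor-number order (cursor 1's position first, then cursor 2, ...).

After op 1 (move_right): buffer="fmqefuxxwx" (len 10), cursors c1@2 c2@7 c3@9, authorship ..........
After op 2 (delete): buffer="fqefuxx" (len 7), cursors c1@1 c2@5 c3@6, authorship .......
After op 3 (move_left): buffer="fqefuxx" (len 7), cursors c1@0 c2@4 c3@5, authorship .......
After op 4 (add_cursor(1)): buffer="fqefuxx" (len 7), cursors c1@0 c4@1 c2@4 c3@5, authorship .......
After op 5 (move_right): buffer="fqefuxx" (len 7), cursors c1@1 c4@2 c2@5 c3@6, authorship .......
After op 6 (insert('j')): buffer="fjqjefujxjx" (len 11), cursors c1@2 c4@4 c2@8 c3@10, authorship .1.4...2.3.
After op 7 (move_left): buffer="fjqjefujxjx" (len 11), cursors c1@1 c4@3 c2@7 c3@9, authorship .1.4...2.3.
After op 8 (move_right): buffer="fjqjefujxjx" (len 11), cursors c1@2 c4@4 c2@8 c3@10, authorship .1.4...2.3.

Answer: 2 8 10 4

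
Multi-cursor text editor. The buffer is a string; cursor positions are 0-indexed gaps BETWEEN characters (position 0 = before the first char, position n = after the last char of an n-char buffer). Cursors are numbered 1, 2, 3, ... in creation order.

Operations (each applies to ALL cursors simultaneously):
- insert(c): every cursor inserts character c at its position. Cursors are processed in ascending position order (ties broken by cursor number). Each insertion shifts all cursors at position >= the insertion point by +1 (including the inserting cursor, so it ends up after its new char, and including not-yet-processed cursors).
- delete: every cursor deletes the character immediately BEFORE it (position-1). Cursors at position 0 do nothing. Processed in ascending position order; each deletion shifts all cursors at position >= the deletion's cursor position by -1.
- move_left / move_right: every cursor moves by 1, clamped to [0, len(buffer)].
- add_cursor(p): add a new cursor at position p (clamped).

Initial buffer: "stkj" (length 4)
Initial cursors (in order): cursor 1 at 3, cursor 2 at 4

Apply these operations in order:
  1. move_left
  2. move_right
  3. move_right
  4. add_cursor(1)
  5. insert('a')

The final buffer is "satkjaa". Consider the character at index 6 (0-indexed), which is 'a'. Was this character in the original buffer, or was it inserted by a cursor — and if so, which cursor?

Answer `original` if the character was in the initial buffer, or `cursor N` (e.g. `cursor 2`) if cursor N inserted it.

Answer: cursor 2

Derivation:
After op 1 (move_left): buffer="stkj" (len 4), cursors c1@2 c2@3, authorship ....
After op 2 (move_right): buffer="stkj" (len 4), cursors c1@3 c2@4, authorship ....
After op 3 (move_right): buffer="stkj" (len 4), cursors c1@4 c2@4, authorship ....
After op 4 (add_cursor(1)): buffer="stkj" (len 4), cursors c3@1 c1@4 c2@4, authorship ....
After op 5 (insert('a')): buffer="satkjaa" (len 7), cursors c3@2 c1@7 c2@7, authorship .3...12
Authorship (.=original, N=cursor N): . 3 . . . 1 2
Index 6: author = 2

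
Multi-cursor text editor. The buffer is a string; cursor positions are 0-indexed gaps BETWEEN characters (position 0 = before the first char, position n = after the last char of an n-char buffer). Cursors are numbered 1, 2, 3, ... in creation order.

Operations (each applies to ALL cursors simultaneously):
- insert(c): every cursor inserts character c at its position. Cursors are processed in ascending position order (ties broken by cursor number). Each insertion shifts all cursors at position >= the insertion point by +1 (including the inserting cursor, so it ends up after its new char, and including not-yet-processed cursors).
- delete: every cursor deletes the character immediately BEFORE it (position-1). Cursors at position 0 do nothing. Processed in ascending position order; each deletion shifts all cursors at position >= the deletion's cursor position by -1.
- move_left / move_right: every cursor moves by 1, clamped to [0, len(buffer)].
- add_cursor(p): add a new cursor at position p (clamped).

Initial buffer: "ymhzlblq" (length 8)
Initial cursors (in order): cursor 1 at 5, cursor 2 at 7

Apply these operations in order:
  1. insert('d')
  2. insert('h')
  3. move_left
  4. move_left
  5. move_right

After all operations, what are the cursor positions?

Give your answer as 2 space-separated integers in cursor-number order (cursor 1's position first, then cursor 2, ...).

After op 1 (insert('d')): buffer="ymhzldbldq" (len 10), cursors c1@6 c2@9, authorship .....1..2.
After op 2 (insert('h')): buffer="ymhzldhbldhq" (len 12), cursors c1@7 c2@11, authorship .....11..22.
After op 3 (move_left): buffer="ymhzldhbldhq" (len 12), cursors c1@6 c2@10, authorship .....11..22.
After op 4 (move_left): buffer="ymhzldhbldhq" (len 12), cursors c1@5 c2@9, authorship .....11..22.
After op 5 (move_right): buffer="ymhzldhbldhq" (len 12), cursors c1@6 c2@10, authorship .....11..22.

Answer: 6 10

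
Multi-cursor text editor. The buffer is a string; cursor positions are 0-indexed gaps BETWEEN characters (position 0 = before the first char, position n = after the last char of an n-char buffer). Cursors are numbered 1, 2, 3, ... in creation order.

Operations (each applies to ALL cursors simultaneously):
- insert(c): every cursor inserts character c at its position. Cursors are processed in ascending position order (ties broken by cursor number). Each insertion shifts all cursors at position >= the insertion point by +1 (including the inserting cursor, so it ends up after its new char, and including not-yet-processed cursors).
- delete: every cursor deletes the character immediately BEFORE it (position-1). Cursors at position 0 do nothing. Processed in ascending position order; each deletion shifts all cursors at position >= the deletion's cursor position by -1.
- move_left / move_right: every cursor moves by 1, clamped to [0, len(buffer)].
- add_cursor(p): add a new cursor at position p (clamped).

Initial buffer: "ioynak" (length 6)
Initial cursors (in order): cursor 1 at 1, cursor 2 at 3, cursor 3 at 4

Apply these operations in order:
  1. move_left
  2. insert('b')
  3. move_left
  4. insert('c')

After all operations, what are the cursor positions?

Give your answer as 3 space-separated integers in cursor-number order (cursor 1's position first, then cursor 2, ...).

After op 1 (move_left): buffer="ioynak" (len 6), cursors c1@0 c2@2 c3@3, authorship ......
After op 2 (insert('b')): buffer="biobybnak" (len 9), cursors c1@1 c2@4 c3@6, authorship 1..2.3...
After op 3 (move_left): buffer="biobybnak" (len 9), cursors c1@0 c2@3 c3@5, authorship 1..2.3...
After op 4 (insert('c')): buffer="cbiocbycbnak" (len 12), cursors c1@1 c2@5 c3@8, authorship 11..22.33...

Answer: 1 5 8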